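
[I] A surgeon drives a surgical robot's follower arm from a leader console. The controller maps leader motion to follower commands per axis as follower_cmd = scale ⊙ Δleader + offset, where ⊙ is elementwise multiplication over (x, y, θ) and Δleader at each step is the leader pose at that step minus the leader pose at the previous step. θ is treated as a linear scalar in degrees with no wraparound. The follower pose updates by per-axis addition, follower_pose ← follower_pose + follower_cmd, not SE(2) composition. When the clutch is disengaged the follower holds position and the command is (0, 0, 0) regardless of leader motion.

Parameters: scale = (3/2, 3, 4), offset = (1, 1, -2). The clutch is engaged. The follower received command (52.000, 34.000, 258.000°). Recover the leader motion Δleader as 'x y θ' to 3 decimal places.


34.000 11.000 65.000

axis x: (52.000 − 1) / (3/2) = 34.000
axis y: (34.000 − 1) / (3) = 11.000
axis θ: (258.000 − -2) / (4) = 65.000


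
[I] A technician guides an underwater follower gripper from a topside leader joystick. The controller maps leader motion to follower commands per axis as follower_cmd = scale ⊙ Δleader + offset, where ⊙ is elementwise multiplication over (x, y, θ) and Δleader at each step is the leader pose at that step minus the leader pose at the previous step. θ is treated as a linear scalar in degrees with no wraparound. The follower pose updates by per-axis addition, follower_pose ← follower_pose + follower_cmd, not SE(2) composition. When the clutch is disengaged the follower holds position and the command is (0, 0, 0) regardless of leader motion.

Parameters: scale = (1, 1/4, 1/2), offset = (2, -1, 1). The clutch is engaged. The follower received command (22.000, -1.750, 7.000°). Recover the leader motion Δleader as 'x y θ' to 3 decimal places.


axis x: (22.000 − 2) / (1) = 20.000
axis y: (-1.750 − -1) / (1/4) = -3.000
axis θ: (7.000 − 1) / (1/2) = 12.000

20.000 -3.000 12.000


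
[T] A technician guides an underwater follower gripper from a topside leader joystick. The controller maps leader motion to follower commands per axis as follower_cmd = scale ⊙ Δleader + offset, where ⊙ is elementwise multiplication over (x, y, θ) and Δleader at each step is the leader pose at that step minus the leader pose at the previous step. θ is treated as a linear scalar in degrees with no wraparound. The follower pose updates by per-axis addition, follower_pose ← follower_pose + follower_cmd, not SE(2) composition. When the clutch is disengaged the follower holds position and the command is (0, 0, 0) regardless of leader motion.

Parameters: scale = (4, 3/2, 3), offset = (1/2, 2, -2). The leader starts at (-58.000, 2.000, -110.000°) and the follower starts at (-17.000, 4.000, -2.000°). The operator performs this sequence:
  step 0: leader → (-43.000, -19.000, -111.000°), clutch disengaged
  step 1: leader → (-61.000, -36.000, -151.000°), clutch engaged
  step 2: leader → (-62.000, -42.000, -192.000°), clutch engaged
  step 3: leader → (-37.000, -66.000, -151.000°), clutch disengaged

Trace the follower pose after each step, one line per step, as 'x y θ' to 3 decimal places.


step 0: Δleader=(15.000, -21.000, -1.000°), disengaged; cmd=(0,0,0) → follower holds at (-17.000, 4.000, -2.000°)
step 1: Δleader=(-18.000, -17.000, -40.000°), engaged; cmd=(-71.500, -23.500, -122.000°) → follower=(-88.500, -19.500, -124.000°)
step 2: Δleader=(-1.000, -6.000, -41.000°), engaged; cmd=(-3.500, -7.000, -125.000°) → follower=(-92.000, -26.500, -249.000°)
step 3: Δleader=(25.000, -24.000, 41.000°), disengaged; cmd=(0,0,0) → follower holds at (-92.000, -26.500, -249.000°)

-17.000 4.000 -2.000
-88.500 -19.500 -124.000
-92.000 -26.500 -249.000
-92.000 -26.500 -249.000


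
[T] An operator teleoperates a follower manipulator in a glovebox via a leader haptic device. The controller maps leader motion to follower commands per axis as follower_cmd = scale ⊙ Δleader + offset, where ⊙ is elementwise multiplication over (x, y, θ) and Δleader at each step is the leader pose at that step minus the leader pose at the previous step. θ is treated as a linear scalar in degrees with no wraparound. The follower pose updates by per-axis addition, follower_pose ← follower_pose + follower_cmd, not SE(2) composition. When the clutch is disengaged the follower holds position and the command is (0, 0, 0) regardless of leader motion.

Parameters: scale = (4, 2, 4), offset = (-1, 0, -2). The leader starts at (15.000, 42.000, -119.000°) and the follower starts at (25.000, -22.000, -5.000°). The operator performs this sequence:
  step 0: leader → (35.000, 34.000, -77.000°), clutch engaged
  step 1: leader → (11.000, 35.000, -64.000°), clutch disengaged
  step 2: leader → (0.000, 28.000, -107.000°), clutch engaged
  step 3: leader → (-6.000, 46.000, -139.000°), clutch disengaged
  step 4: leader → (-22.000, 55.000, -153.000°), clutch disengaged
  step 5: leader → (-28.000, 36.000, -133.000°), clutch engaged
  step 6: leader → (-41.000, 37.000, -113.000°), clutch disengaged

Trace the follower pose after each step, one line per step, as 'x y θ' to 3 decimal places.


104.000 -38.000 161.000
104.000 -38.000 161.000
59.000 -52.000 -13.000
59.000 -52.000 -13.000
59.000 -52.000 -13.000
34.000 -90.000 65.000
34.000 -90.000 65.000

step 0: Δleader=(20.000, -8.000, 42.000°), engaged; cmd=(79.000, -16.000, 166.000°) → follower=(104.000, -38.000, 161.000°)
step 1: Δleader=(-24.000, 1.000, 13.000°), disengaged; cmd=(0,0,0) → follower holds at (104.000, -38.000, 161.000°)
step 2: Δleader=(-11.000, -7.000, -43.000°), engaged; cmd=(-45.000, -14.000, -174.000°) → follower=(59.000, -52.000, -13.000°)
step 3: Δleader=(-6.000, 18.000, -32.000°), disengaged; cmd=(0,0,0) → follower holds at (59.000, -52.000, -13.000°)
step 4: Δleader=(-16.000, 9.000, -14.000°), disengaged; cmd=(0,0,0) → follower holds at (59.000, -52.000, -13.000°)
step 5: Δleader=(-6.000, -19.000, 20.000°), engaged; cmd=(-25.000, -38.000, 78.000°) → follower=(34.000, -90.000, 65.000°)
step 6: Δleader=(-13.000, 1.000, 20.000°), disengaged; cmd=(0,0,0) → follower holds at (34.000, -90.000, 65.000°)


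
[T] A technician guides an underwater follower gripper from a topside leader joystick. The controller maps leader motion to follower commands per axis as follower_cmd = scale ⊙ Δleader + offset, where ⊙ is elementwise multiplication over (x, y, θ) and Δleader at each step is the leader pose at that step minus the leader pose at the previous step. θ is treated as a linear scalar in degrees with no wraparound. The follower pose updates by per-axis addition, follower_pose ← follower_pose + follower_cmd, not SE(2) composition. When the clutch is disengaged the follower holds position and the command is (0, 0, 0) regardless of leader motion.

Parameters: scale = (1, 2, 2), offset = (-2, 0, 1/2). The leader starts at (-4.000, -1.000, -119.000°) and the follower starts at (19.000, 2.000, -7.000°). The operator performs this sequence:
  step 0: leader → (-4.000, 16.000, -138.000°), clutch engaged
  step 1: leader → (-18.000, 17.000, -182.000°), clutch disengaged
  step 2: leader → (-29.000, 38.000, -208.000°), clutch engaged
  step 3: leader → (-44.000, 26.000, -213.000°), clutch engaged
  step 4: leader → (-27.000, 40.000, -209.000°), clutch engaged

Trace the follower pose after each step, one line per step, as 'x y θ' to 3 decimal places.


17.000 36.000 -44.500
17.000 36.000 -44.500
4.000 78.000 -96.000
-13.000 54.000 -105.500
2.000 82.000 -97.000

step 0: Δleader=(0.000, 17.000, -19.000°), engaged; cmd=(-2.000, 34.000, -37.500°) → follower=(17.000, 36.000, -44.500°)
step 1: Δleader=(-14.000, 1.000, -44.000°), disengaged; cmd=(0,0,0) → follower holds at (17.000, 36.000, -44.500°)
step 2: Δleader=(-11.000, 21.000, -26.000°), engaged; cmd=(-13.000, 42.000, -51.500°) → follower=(4.000, 78.000, -96.000°)
step 3: Δleader=(-15.000, -12.000, -5.000°), engaged; cmd=(-17.000, -24.000, -9.500°) → follower=(-13.000, 54.000, -105.500°)
step 4: Δleader=(17.000, 14.000, 4.000°), engaged; cmd=(15.000, 28.000, 8.500°) → follower=(2.000, 82.000, -97.000°)


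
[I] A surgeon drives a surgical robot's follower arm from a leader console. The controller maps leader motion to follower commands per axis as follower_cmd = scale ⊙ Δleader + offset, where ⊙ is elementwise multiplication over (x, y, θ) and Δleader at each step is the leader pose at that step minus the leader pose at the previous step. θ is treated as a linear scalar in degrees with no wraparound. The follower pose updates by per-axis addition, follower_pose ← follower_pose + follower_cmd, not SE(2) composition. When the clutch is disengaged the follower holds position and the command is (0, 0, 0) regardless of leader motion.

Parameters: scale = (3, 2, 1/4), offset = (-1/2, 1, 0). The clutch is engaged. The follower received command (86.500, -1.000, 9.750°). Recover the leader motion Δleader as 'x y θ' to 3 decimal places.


axis x: (86.500 − -1/2) / (3) = 29.000
axis y: (-1.000 − 1) / (2) = -1.000
axis θ: (9.750 − 0) / (1/4) = 39.000

29.000 -1.000 39.000


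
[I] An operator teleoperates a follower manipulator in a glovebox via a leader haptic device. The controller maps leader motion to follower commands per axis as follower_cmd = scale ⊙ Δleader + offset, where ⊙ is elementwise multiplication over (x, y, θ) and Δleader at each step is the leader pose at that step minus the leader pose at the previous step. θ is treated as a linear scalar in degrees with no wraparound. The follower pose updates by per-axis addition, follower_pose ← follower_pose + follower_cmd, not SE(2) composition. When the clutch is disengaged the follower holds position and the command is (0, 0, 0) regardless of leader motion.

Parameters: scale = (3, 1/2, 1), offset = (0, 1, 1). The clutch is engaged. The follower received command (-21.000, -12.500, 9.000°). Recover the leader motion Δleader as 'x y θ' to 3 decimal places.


-7.000 -27.000 8.000

axis x: (-21.000 − 0) / (3) = -7.000
axis y: (-12.500 − 1) / (1/2) = -27.000
axis θ: (9.000 − 1) / (1) = 8.000


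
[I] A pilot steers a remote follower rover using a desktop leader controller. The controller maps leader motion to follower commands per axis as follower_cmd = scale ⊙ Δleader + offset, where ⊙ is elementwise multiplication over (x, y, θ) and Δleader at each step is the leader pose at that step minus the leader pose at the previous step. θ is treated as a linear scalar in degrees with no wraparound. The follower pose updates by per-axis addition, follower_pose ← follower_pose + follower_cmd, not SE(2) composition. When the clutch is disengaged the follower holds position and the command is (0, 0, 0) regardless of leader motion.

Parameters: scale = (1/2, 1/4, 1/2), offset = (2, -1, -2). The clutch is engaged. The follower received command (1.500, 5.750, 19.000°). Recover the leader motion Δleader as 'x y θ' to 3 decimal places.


axis x: (1.500 − 2) / (1/2) = -1.000
axis y: (5.750 − -1) / (1/4) = 27.000
axis θ: (19.000 − -2) / (1/2) = 42.000

-1.000 27.000 42.000


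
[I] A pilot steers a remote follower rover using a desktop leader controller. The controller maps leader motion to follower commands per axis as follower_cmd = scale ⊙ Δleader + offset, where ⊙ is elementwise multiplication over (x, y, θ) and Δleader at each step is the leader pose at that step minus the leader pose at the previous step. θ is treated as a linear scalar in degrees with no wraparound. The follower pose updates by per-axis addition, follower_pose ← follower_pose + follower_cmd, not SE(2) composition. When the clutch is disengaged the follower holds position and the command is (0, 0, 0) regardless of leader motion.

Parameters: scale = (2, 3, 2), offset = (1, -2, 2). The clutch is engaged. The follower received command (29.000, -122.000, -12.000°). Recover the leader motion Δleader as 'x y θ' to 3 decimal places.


14.000 -40.000 -7.000

axis x: (29.000 − 1) / (2) = 14.000
axis y: (-122.000 − -2) / (3) = -40.000
axis θ: (-12.000 − 2) / (2) = -7.000


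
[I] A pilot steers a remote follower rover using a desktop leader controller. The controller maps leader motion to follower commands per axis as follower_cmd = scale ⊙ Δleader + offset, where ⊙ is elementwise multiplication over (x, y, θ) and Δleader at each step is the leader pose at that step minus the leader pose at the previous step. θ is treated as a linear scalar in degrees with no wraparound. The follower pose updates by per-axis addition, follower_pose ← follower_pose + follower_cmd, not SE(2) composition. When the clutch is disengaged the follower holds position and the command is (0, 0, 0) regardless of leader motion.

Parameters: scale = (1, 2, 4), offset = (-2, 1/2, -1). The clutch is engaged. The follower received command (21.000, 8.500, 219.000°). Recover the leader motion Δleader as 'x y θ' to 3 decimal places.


23.000 4.000 55.000

axis x: (21.000 − -2) / (1) = 23.000
axis y: (8.500 − 1/2) / (2) = 4.000
axis θ: (219.000 − -1) / (4) = 55.000


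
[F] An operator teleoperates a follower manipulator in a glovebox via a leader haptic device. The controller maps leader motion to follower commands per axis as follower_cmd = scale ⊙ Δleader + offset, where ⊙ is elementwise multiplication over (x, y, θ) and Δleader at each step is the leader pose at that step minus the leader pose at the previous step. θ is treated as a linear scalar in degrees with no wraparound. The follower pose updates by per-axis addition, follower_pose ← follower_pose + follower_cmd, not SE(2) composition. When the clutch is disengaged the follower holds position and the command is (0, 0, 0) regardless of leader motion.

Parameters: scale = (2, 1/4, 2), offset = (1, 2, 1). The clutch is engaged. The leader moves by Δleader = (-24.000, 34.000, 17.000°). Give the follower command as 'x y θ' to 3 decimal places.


axis x: 2·-24.000 + 1 = -47.000
axis y: 1/4·34.000 + 2 = 10.500
axis θ: 2·17.000 + 1 = 35.000

-47.000 10.500 35.000


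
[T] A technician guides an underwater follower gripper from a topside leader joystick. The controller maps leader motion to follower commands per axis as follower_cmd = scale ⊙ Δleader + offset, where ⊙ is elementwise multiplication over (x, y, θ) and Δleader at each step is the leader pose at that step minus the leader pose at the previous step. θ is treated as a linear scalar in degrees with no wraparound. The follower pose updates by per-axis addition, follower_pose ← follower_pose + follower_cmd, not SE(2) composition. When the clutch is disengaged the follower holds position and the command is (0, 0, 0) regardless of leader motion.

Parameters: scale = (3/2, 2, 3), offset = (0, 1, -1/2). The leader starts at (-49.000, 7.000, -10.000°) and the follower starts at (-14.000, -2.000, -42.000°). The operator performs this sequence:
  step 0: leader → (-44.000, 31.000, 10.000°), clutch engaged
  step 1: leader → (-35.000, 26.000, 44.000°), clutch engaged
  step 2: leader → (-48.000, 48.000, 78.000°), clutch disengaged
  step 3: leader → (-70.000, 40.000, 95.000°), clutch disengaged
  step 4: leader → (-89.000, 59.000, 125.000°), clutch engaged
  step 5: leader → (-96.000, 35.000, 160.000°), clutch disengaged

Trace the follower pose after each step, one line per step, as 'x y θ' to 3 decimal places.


-6.500 47.000 17.500
7.000 38.000 119.000
7.000 38.000 119.000
7.000 38.000 119.000
-21.500 77.000 208.500
-21.500 77.000 208.500

step 0: Δleader=(5.000, 24.000, 20.000°), engaged; cmd=(7.500, 49.000, 59.500°) → follower=(-6.500, 47.000, 17.500°)
step 1: Δleader=(9.000, -5.000, 34.000°), engaged; cmd=(13.500, -9.000, 101.500°) → follower=(7.000, 38.000, 119.000°)
step 2: Δleader=(-13.000, 22.000, 34.000°), disengaged; cmd=(0,0,0) → follower holds at (7.000, 38.000, 119.000°)
step 3: Δleader=(-22.000, -8.000, 17.000°), disengaged; cmd=(0,0,0) → follower holds at (7.000, 38.000, 119.000°)
step 4: Δleader=(-19.000, 19.000, 30.000°), engaged; cmd=(-28.500, 39.000, 89.500°) → follower=(-21.500, 77.000, 208.500°)
step 5: Δleader=(-7.000, -24.000, 35.000°), disengaged; cmd=(0,0,0) → follower holds at (-21.500, 77.000, 208.500°)


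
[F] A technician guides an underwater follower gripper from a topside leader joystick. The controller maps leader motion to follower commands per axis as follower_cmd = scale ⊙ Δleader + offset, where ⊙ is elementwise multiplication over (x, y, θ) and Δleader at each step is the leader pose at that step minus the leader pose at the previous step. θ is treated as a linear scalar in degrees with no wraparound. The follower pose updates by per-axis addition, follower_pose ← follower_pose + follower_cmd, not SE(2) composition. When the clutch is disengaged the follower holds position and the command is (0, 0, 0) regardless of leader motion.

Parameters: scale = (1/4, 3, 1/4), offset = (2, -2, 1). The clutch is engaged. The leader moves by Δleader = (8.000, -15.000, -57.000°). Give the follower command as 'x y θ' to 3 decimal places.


axis x: 1/4·8.000 + 2 = 4.000
axis y: 3·-15.000 + -2 = -47.000
axis θ: 1/4·-57.000 + 1 = -13.250

4.000 -47.000 -13.250


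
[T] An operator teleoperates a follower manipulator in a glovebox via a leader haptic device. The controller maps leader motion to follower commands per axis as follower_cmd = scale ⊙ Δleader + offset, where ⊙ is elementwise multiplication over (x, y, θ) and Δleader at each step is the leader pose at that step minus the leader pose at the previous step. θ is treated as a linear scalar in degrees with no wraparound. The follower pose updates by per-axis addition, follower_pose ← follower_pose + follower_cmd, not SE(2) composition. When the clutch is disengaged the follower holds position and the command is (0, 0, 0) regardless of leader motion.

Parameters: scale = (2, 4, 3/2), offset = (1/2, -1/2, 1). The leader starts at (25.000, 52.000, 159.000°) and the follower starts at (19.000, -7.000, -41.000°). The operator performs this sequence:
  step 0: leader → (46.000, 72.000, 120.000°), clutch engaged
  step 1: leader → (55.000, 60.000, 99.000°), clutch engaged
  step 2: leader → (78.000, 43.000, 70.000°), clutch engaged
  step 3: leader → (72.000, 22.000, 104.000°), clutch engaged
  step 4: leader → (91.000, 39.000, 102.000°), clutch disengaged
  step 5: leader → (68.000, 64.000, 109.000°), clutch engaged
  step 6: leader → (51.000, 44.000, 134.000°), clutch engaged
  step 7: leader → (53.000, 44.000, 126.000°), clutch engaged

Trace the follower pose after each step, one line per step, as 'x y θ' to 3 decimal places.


61.500 72.500 -98.500
80.000 24.000 -129.000
126.500 -44.500 -171.500
115.000 -129.000 -119.500
115.000 -129.000 -119.500
69.500 -29.500 -108.000
36.000 -110.000 -69.500
40.500 -110.500 -80.500

step 0: Δleader=(21.000, 20.000, -39.000°), engaged; cmd=(42.500, 79.500, -57.500°) → follower=(61.500, 72.500, -98.500°)
step 1: Δleader=(9.000, -12.000, -21.000°), engaged; cmd=(18.500, -48.500, -30.500°) → follower=(80.000, 24.000, -129.000°)
step 2: Δleader=(23.000, -17.000, -29.000°), engaged; cmd=(46.500, -68.500, -42.500°) → follower=(126.500, -44.500, -171.500°)
step 3: Δleader=(-6.000, -21.000, 34.000°), engaged; cmd=(-11.500, -84.500, 52.000°) → follower=(115.000, -129.000, -119.500°)
step 4: Δleader=(19.000, 17.000, -2.000°), disengaged; cmd=(0,0,0) → follower holds at (115.000, -129.000, -119.500°)
step 5: Δleader=(-23.000, 25.000, 7.000°), engaged; cmd=(-45.500, 99.500, 11.500°) → follower=(69.500, -29.500, -108.000°)
step 6: Δleader=(-17.000, -20.000, 25.000°), engaged; cmd=(-33.500, -80.500, 38.500°) → follower=(36.000, -110.000, -69.500°)
step 7: Δleader=(2.000, 0.000, -8.000°), engaged; cmd=(4.500, -0.500, -11.000°) → follower=(40.500, -110.500, -80.500°)


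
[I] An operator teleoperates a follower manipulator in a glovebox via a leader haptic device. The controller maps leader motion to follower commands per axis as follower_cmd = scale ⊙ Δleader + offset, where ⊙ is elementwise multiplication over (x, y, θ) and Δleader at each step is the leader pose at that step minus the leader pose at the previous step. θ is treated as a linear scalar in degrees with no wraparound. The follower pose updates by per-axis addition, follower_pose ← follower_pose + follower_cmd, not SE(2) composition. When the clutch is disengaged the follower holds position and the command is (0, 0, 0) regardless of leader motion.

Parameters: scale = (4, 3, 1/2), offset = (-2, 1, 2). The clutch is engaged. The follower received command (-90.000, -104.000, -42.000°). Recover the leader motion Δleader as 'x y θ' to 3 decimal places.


axis x: (-90.000 − -2) / (4) = -22.000
axis y: (-104.000 − 1) / (3) = -35.000
axis θ: (-42.000 − 2) / (1/2) = -88.000

-22.000 -35.000 -88.000


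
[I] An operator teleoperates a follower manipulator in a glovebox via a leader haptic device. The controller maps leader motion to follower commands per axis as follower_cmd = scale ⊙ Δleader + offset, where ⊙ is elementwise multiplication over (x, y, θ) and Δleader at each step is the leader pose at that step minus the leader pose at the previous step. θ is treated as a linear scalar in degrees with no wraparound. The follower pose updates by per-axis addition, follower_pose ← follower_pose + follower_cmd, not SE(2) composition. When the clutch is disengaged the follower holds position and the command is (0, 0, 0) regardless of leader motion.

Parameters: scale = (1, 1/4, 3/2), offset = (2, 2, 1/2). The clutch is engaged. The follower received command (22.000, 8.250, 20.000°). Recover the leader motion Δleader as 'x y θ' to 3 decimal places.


axis x: (22.000 − 2) / (1) = 20.000
axis y: (8.250 − 2) / (1/4) = 25.000
axis θ: (20.000 − 1/2) / (3/2) = 13.000

20.000 25.000 13.000


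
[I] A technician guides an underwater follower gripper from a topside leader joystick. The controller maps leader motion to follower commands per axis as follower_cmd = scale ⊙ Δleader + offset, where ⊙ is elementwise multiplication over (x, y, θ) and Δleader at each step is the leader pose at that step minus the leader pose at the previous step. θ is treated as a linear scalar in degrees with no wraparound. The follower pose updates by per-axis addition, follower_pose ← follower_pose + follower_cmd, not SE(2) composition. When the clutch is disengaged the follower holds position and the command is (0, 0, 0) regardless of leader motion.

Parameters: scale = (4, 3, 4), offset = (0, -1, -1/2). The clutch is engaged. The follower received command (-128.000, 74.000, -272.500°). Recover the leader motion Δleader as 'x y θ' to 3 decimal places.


-32.000 25.000 -68.000

axis x: (-128.000 − 0) / (4) = -32.000
axis y: (74.000 − -1) / (3) = 25.000
axis θ: (-272.500 − -1/2) / (4) = -68.000


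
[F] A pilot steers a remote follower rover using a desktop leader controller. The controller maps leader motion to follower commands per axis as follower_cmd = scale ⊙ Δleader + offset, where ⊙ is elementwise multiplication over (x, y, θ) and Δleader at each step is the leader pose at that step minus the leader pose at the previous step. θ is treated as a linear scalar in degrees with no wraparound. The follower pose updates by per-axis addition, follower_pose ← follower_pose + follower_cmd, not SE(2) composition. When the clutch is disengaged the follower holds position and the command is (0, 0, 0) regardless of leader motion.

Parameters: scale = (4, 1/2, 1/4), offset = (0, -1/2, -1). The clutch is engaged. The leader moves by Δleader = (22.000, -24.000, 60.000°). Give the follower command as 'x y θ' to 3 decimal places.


axis x: 4·22.000 + 0 = 88.000
axis y: 1/2·-24.000 + -1/2 = -12.500
axis θ: 1/4·60.000 + -1 = 14.000

88.000 -12.500 14.000


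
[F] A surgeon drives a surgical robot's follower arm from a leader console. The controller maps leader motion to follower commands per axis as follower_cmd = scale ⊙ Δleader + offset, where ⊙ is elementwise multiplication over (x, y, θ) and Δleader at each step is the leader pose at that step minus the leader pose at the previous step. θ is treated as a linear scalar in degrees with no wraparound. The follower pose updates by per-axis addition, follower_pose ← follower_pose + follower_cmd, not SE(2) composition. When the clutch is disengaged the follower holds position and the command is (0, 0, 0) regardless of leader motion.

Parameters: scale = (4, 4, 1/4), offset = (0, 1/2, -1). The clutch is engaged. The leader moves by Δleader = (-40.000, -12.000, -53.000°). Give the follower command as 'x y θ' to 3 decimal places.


axis x: 4·-40.000 + 0 = -160.000
axis y: 4·-12.000 + 1/2 = -47.500
axis θ: 1/4·-53.000 + -1 = -14.250

-160.000 -47.500 -14.250


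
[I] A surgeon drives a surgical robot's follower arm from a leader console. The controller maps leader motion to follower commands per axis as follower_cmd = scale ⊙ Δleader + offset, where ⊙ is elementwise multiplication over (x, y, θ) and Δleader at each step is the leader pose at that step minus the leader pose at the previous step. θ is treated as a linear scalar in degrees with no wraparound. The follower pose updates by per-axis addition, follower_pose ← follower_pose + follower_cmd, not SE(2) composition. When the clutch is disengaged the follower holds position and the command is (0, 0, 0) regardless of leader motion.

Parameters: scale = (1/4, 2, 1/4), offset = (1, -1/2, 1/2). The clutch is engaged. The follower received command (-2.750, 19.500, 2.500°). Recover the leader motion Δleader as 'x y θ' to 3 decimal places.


-15.000 10.000 8.000

axis x: (-2.750 − 1) / (1/4) = -15.000
axis y: (19.500 − -1/2) / (2) = 10.000
axis θ: (2.500 − 1/2) / (1/4) = 8.000


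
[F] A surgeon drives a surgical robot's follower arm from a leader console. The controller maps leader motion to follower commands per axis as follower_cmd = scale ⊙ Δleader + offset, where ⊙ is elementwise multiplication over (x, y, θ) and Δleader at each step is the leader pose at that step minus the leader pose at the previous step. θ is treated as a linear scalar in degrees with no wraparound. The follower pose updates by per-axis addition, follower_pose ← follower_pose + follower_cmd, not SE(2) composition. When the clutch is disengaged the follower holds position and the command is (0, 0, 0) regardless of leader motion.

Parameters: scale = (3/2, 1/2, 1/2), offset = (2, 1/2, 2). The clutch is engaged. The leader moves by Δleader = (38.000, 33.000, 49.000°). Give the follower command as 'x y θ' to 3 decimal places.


axis x: 3/2·38.000 + 2 = 59.000
axis y: 1/2·33.000 + 1/2 = 17.000
axis θ: 1/2·49.000 + 2 = 26.500

59.000 17.000 26.500


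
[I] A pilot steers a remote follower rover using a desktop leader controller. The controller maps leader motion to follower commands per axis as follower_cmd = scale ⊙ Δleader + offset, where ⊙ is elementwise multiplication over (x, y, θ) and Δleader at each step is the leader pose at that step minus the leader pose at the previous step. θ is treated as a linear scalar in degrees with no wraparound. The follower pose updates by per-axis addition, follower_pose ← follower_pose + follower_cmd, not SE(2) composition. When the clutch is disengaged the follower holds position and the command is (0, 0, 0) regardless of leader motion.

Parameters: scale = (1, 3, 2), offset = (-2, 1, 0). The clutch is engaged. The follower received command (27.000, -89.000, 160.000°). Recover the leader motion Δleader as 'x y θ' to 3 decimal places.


29.000 -30.000 80.000

axis x: (27.000 − -2) / (1) = 29.000
axis y: (-89.000 − 1) / (3) = -30.000
axis θ: (160.000 − 0) / (2) = 80.000


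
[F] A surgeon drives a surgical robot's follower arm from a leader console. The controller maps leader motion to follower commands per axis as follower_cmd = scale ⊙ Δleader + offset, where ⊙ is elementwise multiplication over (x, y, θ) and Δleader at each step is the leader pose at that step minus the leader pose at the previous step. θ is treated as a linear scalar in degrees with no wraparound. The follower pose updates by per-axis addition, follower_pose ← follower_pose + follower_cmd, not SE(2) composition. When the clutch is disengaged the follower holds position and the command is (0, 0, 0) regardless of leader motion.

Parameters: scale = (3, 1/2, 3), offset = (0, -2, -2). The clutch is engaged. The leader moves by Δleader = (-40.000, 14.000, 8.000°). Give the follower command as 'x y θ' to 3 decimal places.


axis x: 3·-40.000 + 0 = -120.000
axis y: 1/2·14.000 + -2 = 5.000
axis θ: 3·8.000 + -2 = 22.000

-120.000 5.000 22.000


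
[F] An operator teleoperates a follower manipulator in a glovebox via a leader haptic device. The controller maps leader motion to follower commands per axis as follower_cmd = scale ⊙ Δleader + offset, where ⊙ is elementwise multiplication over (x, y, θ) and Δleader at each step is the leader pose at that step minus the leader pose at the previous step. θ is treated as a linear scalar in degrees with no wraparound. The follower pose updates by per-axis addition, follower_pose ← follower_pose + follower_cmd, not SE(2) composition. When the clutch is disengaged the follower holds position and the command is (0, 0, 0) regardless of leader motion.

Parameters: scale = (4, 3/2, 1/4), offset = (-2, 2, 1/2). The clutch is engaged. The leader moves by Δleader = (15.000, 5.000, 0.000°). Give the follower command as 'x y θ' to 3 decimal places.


58.000 9.500 0.500

axis x: 4·15.000 + -2 = 58.000
axis y: 3/2·5.000 + 2 = 9.500
axis θ: 1/4·0.000 + 1/2 = 0.500


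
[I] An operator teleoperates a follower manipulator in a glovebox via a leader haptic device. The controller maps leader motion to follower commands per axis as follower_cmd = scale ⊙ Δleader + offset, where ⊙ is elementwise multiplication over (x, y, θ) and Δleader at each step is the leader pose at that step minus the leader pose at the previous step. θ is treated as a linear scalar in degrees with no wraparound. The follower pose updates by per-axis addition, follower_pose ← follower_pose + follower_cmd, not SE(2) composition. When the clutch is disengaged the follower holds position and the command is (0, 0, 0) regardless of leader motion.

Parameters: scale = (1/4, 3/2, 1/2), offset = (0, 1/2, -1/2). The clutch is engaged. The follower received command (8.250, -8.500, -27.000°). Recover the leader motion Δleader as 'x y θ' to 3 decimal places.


axis x: (8.250 − 0) / (1/4) = 33.000
axis y: (-8.500 − 1/2) / (3/2) = -6.000
axis θ: (-27.000 − -1/2) / (1/2) = -53.000

33.000 -6.000 -53.000


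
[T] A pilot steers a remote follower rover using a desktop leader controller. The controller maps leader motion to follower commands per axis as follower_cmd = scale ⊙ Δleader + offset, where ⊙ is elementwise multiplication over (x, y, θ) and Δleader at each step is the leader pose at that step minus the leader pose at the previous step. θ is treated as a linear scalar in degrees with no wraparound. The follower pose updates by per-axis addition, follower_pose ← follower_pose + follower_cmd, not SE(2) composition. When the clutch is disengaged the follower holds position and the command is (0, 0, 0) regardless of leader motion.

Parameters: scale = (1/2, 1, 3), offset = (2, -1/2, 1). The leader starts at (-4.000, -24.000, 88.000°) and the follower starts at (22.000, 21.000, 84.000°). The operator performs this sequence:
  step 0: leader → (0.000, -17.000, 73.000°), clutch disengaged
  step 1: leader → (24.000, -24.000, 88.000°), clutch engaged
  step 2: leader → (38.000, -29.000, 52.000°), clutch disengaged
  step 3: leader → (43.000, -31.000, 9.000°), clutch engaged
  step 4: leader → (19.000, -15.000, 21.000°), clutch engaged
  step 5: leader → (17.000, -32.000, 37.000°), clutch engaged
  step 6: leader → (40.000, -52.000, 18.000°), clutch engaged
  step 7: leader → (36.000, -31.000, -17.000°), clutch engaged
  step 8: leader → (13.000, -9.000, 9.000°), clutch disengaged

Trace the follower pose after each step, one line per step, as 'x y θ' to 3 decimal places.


22.000 21.000 84.000
36.000 13.500 130.000
36.000 13.500 130.000
40.500 11.000 2.000
30.500 26.500 39.000
31.500 9.000 88.000
45.000 -11.500 32.000
45.000 9.000 -72.000
45.000 9.000 -72.000

step 0: Δleader=(4.000, 7.000, -15.000°), disengaged; cmd=(0,0,0) → follower holds at (22.000, 21.000, 84.000°)
step 1: Δleader=(24.000, -7.000, 15.000°), engaged; cmd=(14.000, -7.500, 46.000°) → follower=(36.000, 13.500, 130.000°)
step 2: Δleader=(14.000, -5.000, -36.000°), disengaged; cmd=(0,0,0) → follower holds at (36.000, 13.500, 130.000°)
step 3: Δleader=(5.000, -2.000, -43.000°), engaged; cmd=(4.500, -2.500, -128.000°) → follower=(40.500, 11.000, 2.000°)
step 4: Δleader=(-24.000, 16.000, 12.000°), engaged; cmd=(-10.000, 15.500, 37.000°) → follower=(30.500, 26.500, 39.000°)
step 5: Δleader=(-2.000, -17.000, 16.000°), engaged; cmd=(1.000, -17.500, 49.000°) → follower=(31.500, 9.000, 88.000°)
step 6: Δleader=(23.000, -20.000, -19.000°), engaged; cmd=(13.500, -20.500, -56.000°) → follower=(45.000, -11.500, 32.000°)
step 7: Δleader=(-4.000, 21.000, -35.000°), engaged; cmd=(0.000, 20.500, -104.000°) → follower=(45.000, 9.000, -72.000°)
step 8: Δleader=(-23.000, 22.000, 26.000°), disengaged; cmd=(0,0,0) → follower holds at (45.000, 9.000, -72.000°)


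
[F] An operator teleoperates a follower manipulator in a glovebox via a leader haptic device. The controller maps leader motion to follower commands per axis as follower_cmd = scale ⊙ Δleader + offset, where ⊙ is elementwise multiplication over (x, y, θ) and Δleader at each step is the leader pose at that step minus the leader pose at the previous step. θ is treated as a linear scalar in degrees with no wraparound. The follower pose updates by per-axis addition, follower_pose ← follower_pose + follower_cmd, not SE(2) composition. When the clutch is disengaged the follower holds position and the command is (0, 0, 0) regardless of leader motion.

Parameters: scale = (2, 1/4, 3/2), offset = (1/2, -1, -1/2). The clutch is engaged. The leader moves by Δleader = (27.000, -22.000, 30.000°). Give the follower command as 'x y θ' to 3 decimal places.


54.500 -6.500 44.500

axis x: 2·27.000 + 1/2 = 54.500
axis y: 1/4·-22.000 + -1 = -6.500
axis θ: 3/2·30.000 + -1/2 = 44.500


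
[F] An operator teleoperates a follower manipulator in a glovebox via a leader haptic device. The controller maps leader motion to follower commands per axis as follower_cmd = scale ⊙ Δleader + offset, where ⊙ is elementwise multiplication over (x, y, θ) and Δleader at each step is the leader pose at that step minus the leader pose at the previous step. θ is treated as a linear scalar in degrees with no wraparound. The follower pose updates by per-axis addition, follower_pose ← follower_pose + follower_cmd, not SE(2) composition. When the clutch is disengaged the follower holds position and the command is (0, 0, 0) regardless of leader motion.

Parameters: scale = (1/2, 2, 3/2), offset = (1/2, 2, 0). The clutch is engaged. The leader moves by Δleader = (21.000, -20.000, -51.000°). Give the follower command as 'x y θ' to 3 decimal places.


11.000 -38.000 -76.500

axis x: 1/2·21.000 + 1/2 = 11.000
axis y: 2·-20.000 + 2 = -38.000
axis θ: 3/2·-51.000 + 0 = -76.500


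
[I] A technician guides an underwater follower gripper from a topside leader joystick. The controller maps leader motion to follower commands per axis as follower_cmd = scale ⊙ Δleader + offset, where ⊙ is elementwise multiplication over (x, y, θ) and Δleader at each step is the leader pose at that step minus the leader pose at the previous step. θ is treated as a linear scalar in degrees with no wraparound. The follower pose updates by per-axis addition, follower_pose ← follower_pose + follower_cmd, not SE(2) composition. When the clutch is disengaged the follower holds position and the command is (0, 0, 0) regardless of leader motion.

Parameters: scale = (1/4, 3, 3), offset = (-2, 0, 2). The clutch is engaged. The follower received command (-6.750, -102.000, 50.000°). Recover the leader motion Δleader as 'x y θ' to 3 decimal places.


axis x: (-6.750 − -2) / (1/4) = -19.000
axis y: (-102.000 − 0) / (3) = -34.000
axis θ: (50.000 − 2) / (3) = 16.000

-19.000 -34.000 16.000


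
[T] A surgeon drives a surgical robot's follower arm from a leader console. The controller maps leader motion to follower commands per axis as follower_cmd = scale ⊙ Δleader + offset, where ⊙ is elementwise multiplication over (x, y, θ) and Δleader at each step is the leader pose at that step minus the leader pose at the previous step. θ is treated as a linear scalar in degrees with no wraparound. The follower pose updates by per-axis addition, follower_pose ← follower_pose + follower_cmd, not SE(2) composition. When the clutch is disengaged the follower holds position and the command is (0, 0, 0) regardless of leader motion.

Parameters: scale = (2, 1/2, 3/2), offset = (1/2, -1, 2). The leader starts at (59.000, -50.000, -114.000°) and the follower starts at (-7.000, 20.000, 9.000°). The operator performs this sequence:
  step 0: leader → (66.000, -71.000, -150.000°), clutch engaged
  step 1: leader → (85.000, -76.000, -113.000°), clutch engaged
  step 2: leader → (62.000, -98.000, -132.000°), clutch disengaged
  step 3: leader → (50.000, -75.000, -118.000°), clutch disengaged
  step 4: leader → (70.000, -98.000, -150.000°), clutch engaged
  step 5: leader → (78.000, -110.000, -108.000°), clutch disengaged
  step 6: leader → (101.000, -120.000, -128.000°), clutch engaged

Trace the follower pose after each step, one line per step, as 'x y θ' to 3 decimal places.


7.500 8.500 -43.000
46.000 5.000 14.500
46.000 5.000 14.500
46.000 5.000 14.500
86.500 -7.500 -31.500
86.500 -7.500 -31.500
133.000 -13.500 -59.500

step 0: Δleader=(7.000, -21.000, -36.000°), engaged; cmd=(14.500, -11.500, -52.000°) → follower=(7.500, 8.500, -43.000°)
step 1: Δleader=(19.000, -5.000, 37.000°), engaged; cmd=(38.500, -3.500, 57.500°) → follower=(46.000, 5.000, 14.500°)
step 2: Δleader=(-23.000, -22.000, -19.000°), disengaged; cmd=(0,0,0) → follower holds at (46.000, 5.000, 14.500°)
step 3: Δleader=(-12.000, 23.000, 14.000°), disengaged; cmd=(0,0,0) → follower holds at (46.000, 5.000, 14.500°)
step 4: Δleader=(20.000, -23.000, -32.000°), engaged; cmd=(40.500, -12.500, -46.000°) → follower=(86.500, -7.500, -31.500°)
step 5: Δleader=(8.000, -12.000, 42.000°), disengaged; cmd=(0,0,0) → follower holds at (86.500, -7.500, -31.500°)
step 6: Δleader=(23.000, -10.000, -20.000°), engaged; cmd=(46.500, -6.000, -28.000°) → follower=(133.000, -13.500, -59.500°)


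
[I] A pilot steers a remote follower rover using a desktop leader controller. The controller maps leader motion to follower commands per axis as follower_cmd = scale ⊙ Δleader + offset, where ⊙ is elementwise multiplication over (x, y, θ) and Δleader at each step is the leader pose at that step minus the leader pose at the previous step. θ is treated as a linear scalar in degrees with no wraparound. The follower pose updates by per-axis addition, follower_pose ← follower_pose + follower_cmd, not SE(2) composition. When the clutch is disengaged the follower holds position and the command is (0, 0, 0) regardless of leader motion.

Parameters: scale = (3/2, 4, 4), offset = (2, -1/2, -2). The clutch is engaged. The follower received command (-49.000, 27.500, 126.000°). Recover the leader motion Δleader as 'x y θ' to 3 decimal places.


axis x: (-49.000 − 2) / (3/2) = -34.000
axis y: (27.500 − -1/2) / (4) = 7.000
axis θ: (126.000 − -2) / (4) = 32.000

-34.000 7.000 32.000
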